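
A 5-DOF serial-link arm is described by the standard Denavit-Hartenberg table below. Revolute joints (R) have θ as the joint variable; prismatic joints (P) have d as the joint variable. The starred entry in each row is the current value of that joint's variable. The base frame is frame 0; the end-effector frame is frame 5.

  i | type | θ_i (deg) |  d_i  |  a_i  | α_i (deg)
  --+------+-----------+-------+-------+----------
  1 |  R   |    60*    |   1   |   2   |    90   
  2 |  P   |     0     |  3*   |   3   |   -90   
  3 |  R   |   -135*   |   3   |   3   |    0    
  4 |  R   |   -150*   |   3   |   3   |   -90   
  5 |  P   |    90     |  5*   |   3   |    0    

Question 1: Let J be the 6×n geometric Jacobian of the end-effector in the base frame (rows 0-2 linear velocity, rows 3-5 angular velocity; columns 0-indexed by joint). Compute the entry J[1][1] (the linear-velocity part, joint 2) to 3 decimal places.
-0.500

prismatic axis z_1 = (0.8660,-0.5000,0.0000)
J_v[:, 1] = z_1; J_ω[:, 1] = (0,0,0)
entry J[1][1] = -0.5000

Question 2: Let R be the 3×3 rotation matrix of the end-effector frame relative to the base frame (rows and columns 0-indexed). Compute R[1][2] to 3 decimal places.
-0.707

End-effector z-axis (col 2 of R) = (-0.7071,-0.7071,0.0000)
R[1][2] = -0.7071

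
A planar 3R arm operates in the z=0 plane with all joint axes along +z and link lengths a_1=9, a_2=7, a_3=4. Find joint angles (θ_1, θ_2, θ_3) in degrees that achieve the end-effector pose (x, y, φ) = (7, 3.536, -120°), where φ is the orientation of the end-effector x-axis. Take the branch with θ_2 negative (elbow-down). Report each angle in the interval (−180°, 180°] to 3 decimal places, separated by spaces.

75.750 -89.999 -105.751

wrist centre = target − a_3·(cos φ, sin φ) = (9.0000, 7.0001)
cos θ_2 = (130.0014−9²−7²)/(2·9·7) = 0.0000; θ_2 = -89.9994° (elbow-down)
β = atan2(7.0001,9.0000) = 37.8754°; ψ = atan2(-7.0000,9.0001) = -37.8747°
θ_1 = β − ψ = 75.7501°
θ_3 = φ − θ_1 − θ_2 = -105.7508° (wrapped to (-180°,180°])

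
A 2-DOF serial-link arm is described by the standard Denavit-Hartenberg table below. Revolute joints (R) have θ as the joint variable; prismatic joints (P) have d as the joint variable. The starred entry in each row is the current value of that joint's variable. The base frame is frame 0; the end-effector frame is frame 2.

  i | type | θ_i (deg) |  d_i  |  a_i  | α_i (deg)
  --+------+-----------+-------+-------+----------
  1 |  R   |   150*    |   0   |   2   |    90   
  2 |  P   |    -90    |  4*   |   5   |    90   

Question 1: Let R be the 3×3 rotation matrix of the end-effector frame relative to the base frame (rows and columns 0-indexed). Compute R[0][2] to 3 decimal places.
End-effector z-axis (col 2 of R) = (0.8660,-0.5000,-0.0000)
R[0][2] = 0.8660

0.866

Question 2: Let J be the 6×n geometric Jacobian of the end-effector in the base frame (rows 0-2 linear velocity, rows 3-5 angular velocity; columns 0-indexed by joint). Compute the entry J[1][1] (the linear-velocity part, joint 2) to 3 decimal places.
prismatic axis z_1 = (0.5000,0.8660,0.0000)
J_v[:, 1] = z_1; J_ω[:, 1] = (0,0,0)
entry J[1][1] = 0.8660

0.866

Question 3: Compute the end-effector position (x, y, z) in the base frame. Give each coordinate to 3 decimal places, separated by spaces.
after link 1: o_1 = (-1.7321, 1.0000, 0.0000)
after link 2: o_2 = (0.2679, 4.4641, -5.0000)

0.268 4.464 -5.000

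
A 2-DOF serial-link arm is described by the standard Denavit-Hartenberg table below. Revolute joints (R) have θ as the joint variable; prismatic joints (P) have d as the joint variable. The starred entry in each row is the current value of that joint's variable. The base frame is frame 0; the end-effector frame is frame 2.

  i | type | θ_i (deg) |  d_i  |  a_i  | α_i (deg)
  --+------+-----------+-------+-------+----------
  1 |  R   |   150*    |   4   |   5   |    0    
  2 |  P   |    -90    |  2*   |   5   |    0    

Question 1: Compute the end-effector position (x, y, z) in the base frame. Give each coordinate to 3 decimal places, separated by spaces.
after link 1: o_1 = (-4.3301, 2.5000, 4.0000)
after link 2: o_2 = (-1.8301, 6.8301, 6.0000)

-1.830 6.830 6.000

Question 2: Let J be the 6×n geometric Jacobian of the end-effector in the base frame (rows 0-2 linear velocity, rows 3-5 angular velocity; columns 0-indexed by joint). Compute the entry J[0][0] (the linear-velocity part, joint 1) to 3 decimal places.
axis z_0 = ẑ; lever o_n−o_0 = (-1.8301,6.8301,6.0000)
cross product → J_v[:, 0] = (-6.8301,-1.8301,0.0000)
J_ω[:, 0] = z_0
entry J[0][0] = -6.8301

-6.830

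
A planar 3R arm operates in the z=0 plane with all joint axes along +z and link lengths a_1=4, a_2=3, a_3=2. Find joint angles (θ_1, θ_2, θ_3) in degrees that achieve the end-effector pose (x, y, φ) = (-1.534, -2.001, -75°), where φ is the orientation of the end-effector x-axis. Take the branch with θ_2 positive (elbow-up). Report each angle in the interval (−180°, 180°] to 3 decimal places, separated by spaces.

wrist centre = target − a_3·(cos φ, sin φ) = (-2.0516, -0.0691)
cos θ_2 = (4.2140−4²−3²)/(2·4·3) = -0.8661; θ_2 = 150.0066° (elbow-up)
β = atan2(-0.0691,-2.0516) = -178.0696°; ψ = atan2(1.4997,1.4018) = 46.9335°
θ_1 = β − ψ = -225.0031°
θ_3 = φ − θ_1 − θ_2 = -0.0035° (wrapped to (-180°,180°])

134.997 150.007 -0.004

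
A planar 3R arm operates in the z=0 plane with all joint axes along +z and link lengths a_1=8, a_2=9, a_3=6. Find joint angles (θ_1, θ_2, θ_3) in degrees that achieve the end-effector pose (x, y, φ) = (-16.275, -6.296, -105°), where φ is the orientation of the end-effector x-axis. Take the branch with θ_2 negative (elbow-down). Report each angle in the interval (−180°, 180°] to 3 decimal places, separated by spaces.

-146.106 -60.004 101.110

wrist centre = target − a_3·(cos φ, sin φ) = (-14.7221, -0.5004)
cos θ_2 = (216.9903−8²−9²)/(2·8·9) = 0.4999; θ_2 = -60.0045° (elbow-down)
β = atan2(-0.5004,-14.7221) = -178.0531°; ψ = atan2(-7.7946,12.4994) = -31.9475°
θ_1 = β − ψ = -146.1056°
θ_3 = φ − θ_1 − θ_2 = 101.1100° (wrapped to (-180°,180°])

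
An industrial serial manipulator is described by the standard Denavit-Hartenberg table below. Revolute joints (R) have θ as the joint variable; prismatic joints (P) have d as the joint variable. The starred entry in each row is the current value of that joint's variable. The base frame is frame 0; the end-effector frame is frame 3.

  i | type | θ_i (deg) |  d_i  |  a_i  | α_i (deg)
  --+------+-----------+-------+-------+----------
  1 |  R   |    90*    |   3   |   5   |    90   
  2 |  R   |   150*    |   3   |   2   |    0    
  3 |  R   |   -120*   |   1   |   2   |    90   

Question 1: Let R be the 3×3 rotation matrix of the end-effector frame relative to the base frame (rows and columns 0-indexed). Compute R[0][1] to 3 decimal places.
End-effector y-axis (col 1 of R) = (1.0000,-0.0000,0.0000)
R[0][1] = 1.0000

1.000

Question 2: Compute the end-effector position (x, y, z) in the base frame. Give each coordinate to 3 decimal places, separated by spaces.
after link 1: o_1 = (0.0000, 5.0000, 3.0000)
after link 2: o_2 = (3.0000, 3.2679, 4.0000)
after link 3: o_3 = (4.0000, 5.0000, 5.0000)

4.000 5.000 5.000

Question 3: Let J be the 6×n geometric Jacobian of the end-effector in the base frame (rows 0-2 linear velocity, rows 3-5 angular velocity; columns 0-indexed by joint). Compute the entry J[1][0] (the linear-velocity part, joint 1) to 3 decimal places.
axis z_0 = ẑ; lever o_n−o_0 = (4.0000,5.0000,5.0000)
cross product → J_v[:, 0] = (-5.0000,4.0000,0.0000)
J_ω[:, 0] = z_0
entry J[1][0] = 4.0000

4.000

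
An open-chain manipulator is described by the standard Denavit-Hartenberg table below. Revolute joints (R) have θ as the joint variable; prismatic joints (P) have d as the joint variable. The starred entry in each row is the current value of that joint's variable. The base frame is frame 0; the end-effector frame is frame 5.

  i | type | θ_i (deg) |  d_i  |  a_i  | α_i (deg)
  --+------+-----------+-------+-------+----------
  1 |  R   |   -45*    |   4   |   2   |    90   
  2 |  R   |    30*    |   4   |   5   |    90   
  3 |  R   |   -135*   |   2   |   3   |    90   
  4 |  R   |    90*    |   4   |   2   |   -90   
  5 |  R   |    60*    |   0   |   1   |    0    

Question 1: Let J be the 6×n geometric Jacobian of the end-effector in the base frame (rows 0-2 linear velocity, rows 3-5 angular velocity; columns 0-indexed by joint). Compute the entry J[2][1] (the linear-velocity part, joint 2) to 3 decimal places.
axis z_1 = (-0.7071,-0.7071,0.0000); lever o_n−o_1 = (-0.8987,-4.8922,-3.5658)
cross product → J_v[:, 1] = (2.5214,-2.5214,2.8239)
J_ω[:, 1] = z_1
entry J[2][1] = 2.8239

2.824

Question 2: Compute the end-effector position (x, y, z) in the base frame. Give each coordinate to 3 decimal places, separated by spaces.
0.516 -6.306 0.434

after link 1: o_1 = (1.4142, -1.4142, 4.0000)
after link 2: o_2 = (1.6476, -7.3045, 6.5000)
after link 3: o_3 = (2.5557, -5.2126, 3.7073)
after link 4: o_4 = (-0.4692, -6.1876, 0.5610)
after link 5: o_5 = (0.5156, -6.3064, 0.4342)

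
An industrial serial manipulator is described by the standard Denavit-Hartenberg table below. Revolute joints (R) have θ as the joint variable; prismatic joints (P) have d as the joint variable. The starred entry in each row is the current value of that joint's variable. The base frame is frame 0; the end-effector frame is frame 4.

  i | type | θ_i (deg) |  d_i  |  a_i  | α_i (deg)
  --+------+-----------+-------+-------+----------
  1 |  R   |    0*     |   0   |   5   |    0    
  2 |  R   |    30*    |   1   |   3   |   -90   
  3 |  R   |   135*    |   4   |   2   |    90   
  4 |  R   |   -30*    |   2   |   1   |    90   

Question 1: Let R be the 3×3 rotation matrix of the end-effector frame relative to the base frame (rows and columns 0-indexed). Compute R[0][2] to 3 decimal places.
0.739

End-effector z-axis (col 2 of R) = (0.7392,-0.5732,0.3536)
R[0][2] = 0.7392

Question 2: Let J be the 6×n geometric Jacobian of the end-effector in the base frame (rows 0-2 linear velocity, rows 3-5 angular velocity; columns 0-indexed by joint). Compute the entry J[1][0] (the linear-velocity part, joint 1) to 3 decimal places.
axis z_0 = ẑ; lever o_n−o_0 = (5.3177,4.2249,-2.4408)
cross product → J_v[:, 0] = (-4.2249,5.3177,0.0000)
J_ω[:, 0] = z_0
entry J[1][0] = 5.3177

5.318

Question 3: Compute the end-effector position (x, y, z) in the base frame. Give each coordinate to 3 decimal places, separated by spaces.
5.318 4.225 -2.441

after link 1: o_1 = (5.0000, 0.0000, 0.0000)
after link 2: o_2 = (7.5981, 1.5000, 1.0000)
after link 3: o_3 = (4.3733, 4.2570, -0.4142)
after link 4: o_4 = (5.3177, 4.2249, -2.4408)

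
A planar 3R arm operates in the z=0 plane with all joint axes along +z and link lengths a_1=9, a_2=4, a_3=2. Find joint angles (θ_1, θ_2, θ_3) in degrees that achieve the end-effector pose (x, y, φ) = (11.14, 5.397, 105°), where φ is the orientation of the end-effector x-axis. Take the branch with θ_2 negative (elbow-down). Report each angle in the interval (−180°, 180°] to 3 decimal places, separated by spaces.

30.004 -45.004 120.001

wrist centre = target − a_3·(cos φ, sin φ) = (11.6576, 3.4651)
cos θ_2 = (147.9078−9²−4²)/(2·9·4) = 0.7071; θ_2 = -45.0044° (elbow-down)
β = atan2(3.4651,11.6576) = 16.5542°; ψ = atan2(-2.8286,11.8282) = -13.4493°
θ_1 = β − ψ = 30.0035°
θ_3 = φ − θ_1 − θ_2 = 120.0009° (wrapped to (-180°,180°])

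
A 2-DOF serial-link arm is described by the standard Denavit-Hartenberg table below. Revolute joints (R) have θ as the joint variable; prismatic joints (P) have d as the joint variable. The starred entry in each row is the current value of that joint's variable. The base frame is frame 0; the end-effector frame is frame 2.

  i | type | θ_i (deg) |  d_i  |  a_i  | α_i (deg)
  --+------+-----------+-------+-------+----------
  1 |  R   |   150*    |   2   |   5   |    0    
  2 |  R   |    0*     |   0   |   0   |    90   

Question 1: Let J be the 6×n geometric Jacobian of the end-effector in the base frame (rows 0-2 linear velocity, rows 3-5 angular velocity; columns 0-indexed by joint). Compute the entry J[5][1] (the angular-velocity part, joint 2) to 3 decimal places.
axis z_1 = (0.0000,0.0000,1.0000); lever o_n−o_1 = (0.0000,0.0000,0.0000)
cross product → J_v[:, 1] = (0.0000,0.0000,0.0000)
J_ω[:, 1] = z_1
entry J[5][1] = 1.0000

1.000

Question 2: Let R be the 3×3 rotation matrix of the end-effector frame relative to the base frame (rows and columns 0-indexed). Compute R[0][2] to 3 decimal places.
0.500

End-effector z-axis (col 2 of R) = (0.5000,0.8660,0.0000)
R[0][2] = 0.5000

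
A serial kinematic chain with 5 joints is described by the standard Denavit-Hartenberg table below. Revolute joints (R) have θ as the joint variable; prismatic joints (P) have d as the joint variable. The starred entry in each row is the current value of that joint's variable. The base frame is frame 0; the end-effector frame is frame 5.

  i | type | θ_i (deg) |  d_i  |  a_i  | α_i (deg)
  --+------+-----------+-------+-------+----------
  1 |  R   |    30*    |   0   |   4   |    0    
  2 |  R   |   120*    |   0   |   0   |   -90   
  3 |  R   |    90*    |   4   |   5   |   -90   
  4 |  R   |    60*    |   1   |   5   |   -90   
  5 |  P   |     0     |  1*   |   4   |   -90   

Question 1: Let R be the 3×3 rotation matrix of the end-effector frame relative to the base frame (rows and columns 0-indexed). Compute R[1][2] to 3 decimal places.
0.500

End-effector z-axis (col 2 of R) = (-0.8660,0.5000,0.0000)
R[1][2] = 0.5000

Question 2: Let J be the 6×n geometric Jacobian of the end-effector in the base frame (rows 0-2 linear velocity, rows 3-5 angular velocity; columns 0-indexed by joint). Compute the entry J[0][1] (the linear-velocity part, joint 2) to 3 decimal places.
-3.219

axis z_1 = (0.0000,0.0000,1.0000); lever o_n−o_1 = (3.0131,3.2189,-8.6340)
cross product → J_v[:, 1] = (-3.2189,3.0131,0.0000)
J_ω[:, 1] = z_1
entry J[0][1] = -3.2189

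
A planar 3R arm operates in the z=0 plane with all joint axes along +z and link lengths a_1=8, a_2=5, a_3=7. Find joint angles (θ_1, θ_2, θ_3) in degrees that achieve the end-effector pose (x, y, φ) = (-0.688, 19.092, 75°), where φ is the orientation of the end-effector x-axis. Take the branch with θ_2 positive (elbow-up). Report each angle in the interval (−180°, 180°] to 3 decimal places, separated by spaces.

90.003 29.988 -44.991

wrist centre = target − a_3·(cos φ, sin φ) = (-2.4997, 12.3305)
cos θ_2 = (158.2904−8²−5²)/(2·8·5) = 0.8661; θ_2 = 29.9881° (elbow-up)
β = atan2(12.3305,-2.4997) = 101.4601°; ψ = atan2(2.4991,12.3306) = 11.4572°
θ_1 = β − ψ = 90.0030°
θ_3 = φ − θ_1 − θ_2 = -44.9910° (wrapped to (-180°,180°])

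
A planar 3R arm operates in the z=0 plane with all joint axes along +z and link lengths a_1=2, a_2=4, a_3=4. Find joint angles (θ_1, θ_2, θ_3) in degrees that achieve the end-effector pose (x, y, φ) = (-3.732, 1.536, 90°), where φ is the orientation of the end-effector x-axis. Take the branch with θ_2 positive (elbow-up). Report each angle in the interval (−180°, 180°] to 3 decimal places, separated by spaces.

wrist centre = target − a_3·(cos φ, sin φ) = (-3.7320, -2.4640)
cos θ_2 = (19.9991−2²−4²)/(2·2·4) = -0.0001; θ_2 = 90.0032° (elbow-up)
β = atan2(-2.4640,-3.7320) = -146.5658°; ψ = atan2(4.0000,1.9998) = 63.4375°
θ_1 = β − ψ = -210.0032°
θ_3 = φ − θ_1 − θ_2 = -149.9999° (wrapped to (-180°,180°])

149.997 90.003 -150.000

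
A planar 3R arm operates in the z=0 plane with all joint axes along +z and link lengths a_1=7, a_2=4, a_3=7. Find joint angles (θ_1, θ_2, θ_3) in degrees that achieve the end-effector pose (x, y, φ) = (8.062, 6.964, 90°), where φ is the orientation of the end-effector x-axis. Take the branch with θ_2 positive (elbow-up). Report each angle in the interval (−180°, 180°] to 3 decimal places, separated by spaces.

-30.001 90.003 29.999

wrist centre = target − a_3·(cos φ, sin φ) = (8.0620, -0.0360)
cos θ_2 = (64.9971−7²−4²)/(2·7·4) = -0.0001; θ_2 = 90.0029° (elbow-up)
β = atan2(-0.0360,8.0620) = -0.2558°; ψ = atan2(4.0000,6.9998) = 29.7456°
θ_1 = β − ψ = -30.0014°
θ_3 = φ − θ_1 − θ_2 = 29.9985° (wrapped to (-180°,180°])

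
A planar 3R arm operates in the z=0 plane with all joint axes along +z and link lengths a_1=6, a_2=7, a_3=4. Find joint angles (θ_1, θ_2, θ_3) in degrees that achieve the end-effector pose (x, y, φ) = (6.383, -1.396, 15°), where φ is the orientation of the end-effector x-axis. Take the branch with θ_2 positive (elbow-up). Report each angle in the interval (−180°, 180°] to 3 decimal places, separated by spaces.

-134.993 149.994 -0.001

wrist centre = target − a_3·(cos φ, sin φ) = (2.5193, -2.4313)
cos θ_2 = (12.2580−6²−7²)/(2·6·7) = -0.8660; θ_2 = 149.9944° (elbow-up)
β = atan2(-2.4313,2.5193) = -43.9814°; ψ = atan2(3.5006,-0.0618) = 91.0120°
θ_1 = β − ψ = -134.9934°
θ_3 = φ − θ_1 − θ_2 = -0.0010° (wrapped to (-180°,180°])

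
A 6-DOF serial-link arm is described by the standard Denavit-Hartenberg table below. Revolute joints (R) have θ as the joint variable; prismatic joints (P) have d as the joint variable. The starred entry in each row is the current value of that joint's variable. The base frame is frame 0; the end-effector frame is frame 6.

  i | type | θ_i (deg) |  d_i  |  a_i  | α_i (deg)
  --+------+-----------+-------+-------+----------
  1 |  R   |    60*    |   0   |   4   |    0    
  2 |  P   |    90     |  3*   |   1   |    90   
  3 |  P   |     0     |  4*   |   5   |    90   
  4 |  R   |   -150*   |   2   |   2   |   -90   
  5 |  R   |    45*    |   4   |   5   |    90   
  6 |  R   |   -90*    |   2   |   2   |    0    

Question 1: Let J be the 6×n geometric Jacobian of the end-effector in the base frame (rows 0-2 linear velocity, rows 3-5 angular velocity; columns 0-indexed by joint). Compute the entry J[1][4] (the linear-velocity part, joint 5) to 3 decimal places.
axis z_4 = (-0.8660,-0.5000,-0.0000); lever o_n−o_4 = (0.7428,-5.2866,2.1213)
cross product → J_v[:, 4] = (-1.0607,1.8371,4.9497)
J_ω[:, 4] = z_4
entry J[1][4] = 1.8371

1.837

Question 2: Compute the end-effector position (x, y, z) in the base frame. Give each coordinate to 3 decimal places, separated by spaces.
after link 1: o_1 = (2.0000, 3.4641, 0.0000)
after link 2: o_2 = (1.1340, 3.9641, 3.0000)
after link 3: o_3 = (-1.1962, 9.9282, 3.0000)
after link 4: o_4 = (-0.1962, 8.1962, 1.0000)
after link 5: o_5 = (-1.8925, 3.1343, 4.5355)
after link 6: o_6 = (0.5467, 2.9095, 3.1213)

0.547 2.910 3.121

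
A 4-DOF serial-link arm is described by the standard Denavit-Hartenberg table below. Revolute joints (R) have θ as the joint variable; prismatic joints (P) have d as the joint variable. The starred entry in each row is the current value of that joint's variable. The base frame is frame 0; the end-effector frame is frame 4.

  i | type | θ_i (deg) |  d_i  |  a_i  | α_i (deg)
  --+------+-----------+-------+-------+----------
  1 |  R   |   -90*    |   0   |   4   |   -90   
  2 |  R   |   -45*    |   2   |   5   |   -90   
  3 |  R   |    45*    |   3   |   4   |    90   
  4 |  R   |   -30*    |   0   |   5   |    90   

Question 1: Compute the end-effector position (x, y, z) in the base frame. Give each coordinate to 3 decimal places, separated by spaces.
after link 1: o_1 = (0.0000, -4.0000, 0.0000)
after link 2: o_2 = (2.0000, -7.5355, 3.5355)
after link 3: o_3 = (-0.8284, -11.6569, 3.4142)
after link 4: o_4 = (-3.8903, -12.0542, 7.3470)

-3.890 -12.054 7.347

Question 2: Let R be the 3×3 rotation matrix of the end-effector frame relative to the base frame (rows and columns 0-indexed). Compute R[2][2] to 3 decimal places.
0.362

End-effector z-axis (col 2 of R) = (0.3536,0.8624,0.3624)
R[2][2] = 0.3624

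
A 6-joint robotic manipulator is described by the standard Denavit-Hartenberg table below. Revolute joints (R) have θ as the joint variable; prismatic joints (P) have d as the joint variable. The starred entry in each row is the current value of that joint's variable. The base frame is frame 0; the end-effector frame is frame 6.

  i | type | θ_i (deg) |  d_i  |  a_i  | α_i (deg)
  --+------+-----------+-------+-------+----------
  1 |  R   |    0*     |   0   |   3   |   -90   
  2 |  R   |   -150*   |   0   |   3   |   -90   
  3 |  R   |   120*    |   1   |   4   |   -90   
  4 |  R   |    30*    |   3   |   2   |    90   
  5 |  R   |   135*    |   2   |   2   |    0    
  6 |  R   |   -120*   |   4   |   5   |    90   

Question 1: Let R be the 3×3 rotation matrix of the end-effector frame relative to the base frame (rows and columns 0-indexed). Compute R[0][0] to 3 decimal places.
0.315

End-effector x-axis (col 0 of R) = (0.3149,-0.5950,-0.7395)
R[0][0] = 0.3149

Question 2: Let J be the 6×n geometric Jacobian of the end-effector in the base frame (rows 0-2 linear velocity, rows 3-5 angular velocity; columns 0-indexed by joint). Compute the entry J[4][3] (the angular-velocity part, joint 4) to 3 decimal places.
axis z_3 = (0.7500,0.5000,-0.4330); lever o_n−o_3 = (8.8553,-3.8055,-2.2392)
cross product → J_v[:, 3] = (-2.7674,-2.1551,-7.2817)
J_ω[:, 3] = z_3
entry J[4][3] = 0.5000

0.500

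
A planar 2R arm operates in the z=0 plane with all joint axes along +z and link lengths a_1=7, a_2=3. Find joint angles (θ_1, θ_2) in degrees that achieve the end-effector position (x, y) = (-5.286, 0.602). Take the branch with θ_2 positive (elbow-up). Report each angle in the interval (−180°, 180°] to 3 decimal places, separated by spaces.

cos θ_2 = (28.3042−7²−3²)/(2·7·3) = -0.7070; θ_2 = 134.9948° (elbow-up)
β = atan2(0.6020,-5.2860) = 173.5028°; ψ = atan2(2.1215,4.8789) = 23.5012°
θ_1 = β − ψ = 150.0017°

150.002 134.995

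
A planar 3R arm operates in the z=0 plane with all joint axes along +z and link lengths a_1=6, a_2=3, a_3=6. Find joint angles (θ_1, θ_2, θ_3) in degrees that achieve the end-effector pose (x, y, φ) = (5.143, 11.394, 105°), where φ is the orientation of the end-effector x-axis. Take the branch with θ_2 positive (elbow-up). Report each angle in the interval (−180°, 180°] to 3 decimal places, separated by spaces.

wrist centre = target − a_3·(cos φ, sin φ) = (6.6959, 5.5984)
cos θ_2 = (76.1779−6²−3²)/(2·6·3) = 0.8661; θ_2 = 29.9970° (elbow-up)
β = atan2(5.5984,6.6959) = 39.8990°; ψ = atan2(1.4999,8.5982) = 9.8951°
θ_1 = β − ψ = 30.0038°
θ_3 = φ − θ_1 − θ_2 = 44.9992° (wrapped to (-180°,180°])

30.004 29.997 44.999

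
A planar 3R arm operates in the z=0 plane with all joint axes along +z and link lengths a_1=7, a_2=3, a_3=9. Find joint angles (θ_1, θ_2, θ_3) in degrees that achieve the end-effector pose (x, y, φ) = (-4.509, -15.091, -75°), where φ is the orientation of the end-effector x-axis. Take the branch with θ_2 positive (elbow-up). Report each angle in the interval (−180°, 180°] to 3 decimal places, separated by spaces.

-150.002 45.010 29.992

wrist centre = target − a_3·(cos φ, sin φ) = (-6.8384, -6.3977)
cos θ_2 = (87.6935−7²−3²)/(2·7·3) = 0.7070; θ_2 = 45.0097° (elbow-up)
β = atan2(-6.3977,-6.8384) = -136.9070°; ψ = atan2(2.1217,9.1210) = 13.0950°
θ_1 = β − ψ = -150.0020°
θ_3 = φ − θ_1 − θ_2 = 29.9924° (wrapped to (-180°,180°])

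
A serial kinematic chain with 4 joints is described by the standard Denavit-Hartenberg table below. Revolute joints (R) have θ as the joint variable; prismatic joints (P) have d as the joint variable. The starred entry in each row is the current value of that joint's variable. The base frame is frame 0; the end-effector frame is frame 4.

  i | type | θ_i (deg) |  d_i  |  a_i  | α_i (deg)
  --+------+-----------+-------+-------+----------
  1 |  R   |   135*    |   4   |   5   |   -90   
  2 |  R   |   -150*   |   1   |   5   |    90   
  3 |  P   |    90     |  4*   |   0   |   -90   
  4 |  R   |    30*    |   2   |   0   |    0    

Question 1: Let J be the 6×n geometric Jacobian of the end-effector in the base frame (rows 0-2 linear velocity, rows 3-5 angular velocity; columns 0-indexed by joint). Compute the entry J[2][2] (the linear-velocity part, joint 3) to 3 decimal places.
-0.866

prismatic axis z_2 = (0.3536,-0.3536,-0.8660)
J_v[:, 2] = z_2; J_ω[:, 2] = (0,0,0)
entry J[2][2] = -0.8660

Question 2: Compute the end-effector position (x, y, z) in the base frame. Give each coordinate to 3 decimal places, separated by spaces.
-0.991 -0.423 2.036

after link 1: o_1 = (-3.5355, 3.5355, 4.0000)
after link 2: o_2 = (-1.1808, -0.2334, 6.5000)
after link 3: o_3 = (0.2334, -1.6476, 3.0359)
after link 4: o_4 = (-0.9913, -0.4229, 2.0359)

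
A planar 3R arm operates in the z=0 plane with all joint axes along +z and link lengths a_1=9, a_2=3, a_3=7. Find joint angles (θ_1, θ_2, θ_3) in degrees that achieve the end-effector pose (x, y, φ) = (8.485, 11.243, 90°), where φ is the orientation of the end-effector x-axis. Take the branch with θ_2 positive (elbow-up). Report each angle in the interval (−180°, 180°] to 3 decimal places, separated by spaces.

8.133 90.002 -8.134

wrist centre = target − a_3·(cos φ, sin φ) = (8.4850, 4.2430)
cos θ_2 = (89.9983−9²−3²)/(2·9·3) = -0.0000; θ_2 = 90.0018° (elbow-up)
β = atan2(4.2430,8.4850) = 26.5678°; ψ = atan2(3.0000,8.9999) = 18.4351°
θ_1 = β − ψ = 8.1326°
θ_3 = φ − θ_1 − θ_2 = -8.1345° (wrapped to (-180°,180°])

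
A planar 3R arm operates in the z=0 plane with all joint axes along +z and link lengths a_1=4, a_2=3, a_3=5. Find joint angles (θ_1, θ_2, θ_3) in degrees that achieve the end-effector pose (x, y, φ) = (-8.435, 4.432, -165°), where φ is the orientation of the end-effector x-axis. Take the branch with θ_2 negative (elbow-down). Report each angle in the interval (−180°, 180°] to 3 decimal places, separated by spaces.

wrist centre = target − a_3·(cos φ, sin φ) = (-3.6054, 5.7261)
cos θ_2 = (45.7869−4²−3²)/(2·4·3) = 0.8661; θ_2 = -29.9892° (elbow-down)
β = atan2(5.7261,-3.6054) = 122.1961°; ψ = atan2(-1.4995,6.5984) = -12.8033°
θ_1 = β − ψ = 134.9994°
θ_3 = φ − θ_1 − θ_2 = 89.9898° (wrapped to (-180°,180°])

134.999 -29.989 89.990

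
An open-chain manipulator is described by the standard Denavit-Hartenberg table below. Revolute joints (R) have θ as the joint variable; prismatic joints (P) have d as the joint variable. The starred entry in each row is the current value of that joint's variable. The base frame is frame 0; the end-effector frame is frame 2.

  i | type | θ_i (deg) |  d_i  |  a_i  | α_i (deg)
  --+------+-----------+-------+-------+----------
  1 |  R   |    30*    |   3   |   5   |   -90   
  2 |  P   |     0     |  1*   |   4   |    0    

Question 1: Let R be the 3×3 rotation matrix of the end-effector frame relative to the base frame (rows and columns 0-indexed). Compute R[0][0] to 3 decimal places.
End-effector x-axis (col 0 of R) = (0.8660,0.5000,0.0000)
R[0][0] = 0.8660

0.866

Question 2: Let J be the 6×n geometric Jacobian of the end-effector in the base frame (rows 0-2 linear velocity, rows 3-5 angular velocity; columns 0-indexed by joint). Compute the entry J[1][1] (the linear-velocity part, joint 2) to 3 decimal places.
prismatic axis z_1 = (-0.5000,0.8660,0.0000)
J_v[:, 1] = z_1; J_ω[:, 1] = (0,0,0)
entry J[1][1] = 0.8660

0.866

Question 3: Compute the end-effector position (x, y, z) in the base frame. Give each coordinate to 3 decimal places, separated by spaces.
7.294 5.366 3.000

after link 1: o_1 = (4.3301, 2.5000, 3.0000)
after link 2: o_2 = (7.2942, 5.3660, 3.0000)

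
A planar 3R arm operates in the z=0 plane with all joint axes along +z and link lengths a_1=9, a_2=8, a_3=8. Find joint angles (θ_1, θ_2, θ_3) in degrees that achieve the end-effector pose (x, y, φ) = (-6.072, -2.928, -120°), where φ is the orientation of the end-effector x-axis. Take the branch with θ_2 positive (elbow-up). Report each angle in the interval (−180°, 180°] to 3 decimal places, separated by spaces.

wrist centre = target − a_3·(cos φ, sin φ) = (-2.0720, 4.0002)
cos θ_2 = (20.2948−9²−8²)/(2·9·8) = -0.8660; θ_2 = 149.9980° (elbow-up)
β = atan2(4.0002,-2.0720) = 117.3830°; ψ = atan2(4.0002,2.0719) = 62.6180°
θ_1 = β − ψ = 54.7650°
θ_3 = φ − θ_1 − θ_2 = 35.2370° (wrapped to (-180°,180°])

54.765 149.998 35.237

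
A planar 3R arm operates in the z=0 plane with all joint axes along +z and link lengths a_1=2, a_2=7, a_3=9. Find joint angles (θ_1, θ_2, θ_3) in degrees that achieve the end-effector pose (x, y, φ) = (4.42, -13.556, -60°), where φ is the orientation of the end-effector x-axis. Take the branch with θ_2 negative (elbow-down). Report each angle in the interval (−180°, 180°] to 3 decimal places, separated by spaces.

29.985 -134.990 45.005

wrist centre = target − a_3·(cos φ, sin φ) = (-0.0800, -5.7618)
cos θ_2 = (33.2044−2²−7²)/(2·2·7) = -0.7070; θ_2 = -134.9902° (elbow-down)
β = atan2(-5.7618,-0.0800) = -90.7955°; ψ = atan2(-4.9506,-2.9489) = -120.7808°
θ_1 = β − ψ = 29.9853°
θ_3 = φ − θ_1 − θ_2 = 45.0049° (wrapped to (-180°,180°])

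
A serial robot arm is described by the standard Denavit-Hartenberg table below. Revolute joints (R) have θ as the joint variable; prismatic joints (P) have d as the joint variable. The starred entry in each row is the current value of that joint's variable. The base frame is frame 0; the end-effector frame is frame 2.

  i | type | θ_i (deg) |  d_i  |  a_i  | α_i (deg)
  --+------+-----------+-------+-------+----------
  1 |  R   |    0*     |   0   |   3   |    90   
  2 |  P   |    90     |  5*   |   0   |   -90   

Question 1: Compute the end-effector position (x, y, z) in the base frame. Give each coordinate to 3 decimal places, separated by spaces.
after link 1: o_1 = (3.0000, 0.0000, 0.0000)
after link 2: o_2 = (3.0000, -5.0000, 0.0000)

3.000 -5.000 0.000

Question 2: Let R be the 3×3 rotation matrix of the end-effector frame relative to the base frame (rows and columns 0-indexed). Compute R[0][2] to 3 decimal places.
End-effector z-axis (col 2 of R) = (-1.0000,-0.0000,0.0000)
R[0][2] = -1.0000

-1.000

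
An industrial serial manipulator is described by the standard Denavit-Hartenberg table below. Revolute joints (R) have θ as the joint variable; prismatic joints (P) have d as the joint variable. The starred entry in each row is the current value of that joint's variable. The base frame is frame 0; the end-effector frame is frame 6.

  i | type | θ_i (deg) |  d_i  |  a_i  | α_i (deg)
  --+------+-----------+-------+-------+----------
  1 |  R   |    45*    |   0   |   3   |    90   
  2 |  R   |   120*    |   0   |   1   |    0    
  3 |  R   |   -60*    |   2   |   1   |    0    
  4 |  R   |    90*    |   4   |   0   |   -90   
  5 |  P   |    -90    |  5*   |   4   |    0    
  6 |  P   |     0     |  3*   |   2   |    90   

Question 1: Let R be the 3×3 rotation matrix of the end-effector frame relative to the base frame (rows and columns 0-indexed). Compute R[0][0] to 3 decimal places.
0.707

End-effector x-axis (col 0 of R) = (0.7071,-0.7071,0.0000)
R[0][0] = 0.7071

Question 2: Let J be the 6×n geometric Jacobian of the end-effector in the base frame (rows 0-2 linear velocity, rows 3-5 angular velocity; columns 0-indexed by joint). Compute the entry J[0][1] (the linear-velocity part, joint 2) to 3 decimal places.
3.674

axis z_1 = (0.7071,-0.7071,0.0000); lever o_n−o_1 = (5.6569,-11.3137,-5.1962)
cross product → J_v[:, 1] = (3.6742,3.6742,-4.0000)
J_ω[:, 1] = z_1
entry J[0][1] = 3.6742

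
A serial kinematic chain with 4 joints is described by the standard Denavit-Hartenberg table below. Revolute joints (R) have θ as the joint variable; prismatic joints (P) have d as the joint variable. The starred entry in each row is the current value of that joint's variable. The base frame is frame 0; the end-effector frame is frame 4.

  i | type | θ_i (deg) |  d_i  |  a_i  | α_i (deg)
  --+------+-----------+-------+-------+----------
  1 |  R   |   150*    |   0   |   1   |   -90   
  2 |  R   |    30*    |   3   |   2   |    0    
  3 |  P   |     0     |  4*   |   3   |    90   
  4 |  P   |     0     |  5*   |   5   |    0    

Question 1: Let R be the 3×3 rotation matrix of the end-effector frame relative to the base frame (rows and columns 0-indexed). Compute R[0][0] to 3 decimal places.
End-effector x-axis (col 0 of R) = (-0.7500,0.4330,-0.5000)
R[0][0] = -0.7500

-0.750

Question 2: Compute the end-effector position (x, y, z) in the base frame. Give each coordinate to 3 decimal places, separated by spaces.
-14.031 0.018 -0.670

after link 1: o_1 = (-0.8660, 0.5000, 0.0000)
after link 2: o_2 = (-3.8660, -1.2321, -1.0000)
after link 3: o_3 = (-8.1160, -3.3971, -2.5000)
after link 4: o_4 = (-14.0311, 0.0179, -0.6699)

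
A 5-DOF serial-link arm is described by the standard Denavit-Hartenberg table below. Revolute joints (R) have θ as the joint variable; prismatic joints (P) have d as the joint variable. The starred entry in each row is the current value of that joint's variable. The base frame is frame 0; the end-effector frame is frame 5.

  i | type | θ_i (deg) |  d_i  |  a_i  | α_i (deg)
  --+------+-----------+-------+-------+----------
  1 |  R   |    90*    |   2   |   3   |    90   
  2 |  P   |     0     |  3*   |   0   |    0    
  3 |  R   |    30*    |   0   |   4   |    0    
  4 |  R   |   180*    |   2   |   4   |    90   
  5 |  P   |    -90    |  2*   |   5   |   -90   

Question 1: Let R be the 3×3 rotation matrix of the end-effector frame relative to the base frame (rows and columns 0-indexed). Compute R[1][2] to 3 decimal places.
End-effector z-axis (col 2 of R) = (0.0000,-0.8660,-0.5000)
R[1][2] = -0.8660

-0.866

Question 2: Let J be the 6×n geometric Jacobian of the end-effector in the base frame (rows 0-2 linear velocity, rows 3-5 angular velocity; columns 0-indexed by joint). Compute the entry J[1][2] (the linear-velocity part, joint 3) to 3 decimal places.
axis z_2 = (1.0000,-0.0000,0.0000); lever o_n−o_2 = (-3.0000,-1.0000,1.7321)
cross product → J_v[:, 2] = (-0.0000,-1.7321,-1.0000)
J_ω[:, 2] = z_2
entry J[1][2] = -1.7321

-1.732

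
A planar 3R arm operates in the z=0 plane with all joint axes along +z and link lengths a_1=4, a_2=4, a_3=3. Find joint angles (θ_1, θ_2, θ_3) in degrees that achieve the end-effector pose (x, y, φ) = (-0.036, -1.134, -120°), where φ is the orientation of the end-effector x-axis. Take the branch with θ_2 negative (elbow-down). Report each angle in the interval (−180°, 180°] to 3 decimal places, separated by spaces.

wrist centre = target − a_3·(cos φ, sin φ) = (1.4640, 1.4641)
cos θ_2 = (4.2868−4²−4²)/(2·4·4) = -0.8660; θ_2 = -150.0013° (elbow-down)
β = atan2(1.4641,1.4640) = 45.0015°; ψ = atan2(-1.9999,0.5359) = -75.0007°
θ_1 = β − ψ = 120.0022°
θ_3 = φ − θ_1 − θ_2 = -90.0008° (wrapped to (-180°,180°])

120.002 -150.001 -90.001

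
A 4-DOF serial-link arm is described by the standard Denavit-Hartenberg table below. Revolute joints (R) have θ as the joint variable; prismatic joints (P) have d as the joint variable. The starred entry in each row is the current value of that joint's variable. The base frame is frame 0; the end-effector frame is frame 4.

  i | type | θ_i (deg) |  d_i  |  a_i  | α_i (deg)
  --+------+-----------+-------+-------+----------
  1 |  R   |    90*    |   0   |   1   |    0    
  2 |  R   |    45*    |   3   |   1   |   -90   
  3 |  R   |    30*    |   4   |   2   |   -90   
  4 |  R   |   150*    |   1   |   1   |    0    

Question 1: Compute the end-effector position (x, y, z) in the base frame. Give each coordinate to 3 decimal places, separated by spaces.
after link 1: o_1 = (0.0000, 1.0000, 0.0000)
after link 2: o_2 = (-0.7071, 1.7071, 3.0000)
after link 3: o_3 = (-4.7603, 0.1034, 2.0000)
after link 4: o_4 = (-3.5228, -0.4269, 1.5670)

-3.523 -0.427 1.567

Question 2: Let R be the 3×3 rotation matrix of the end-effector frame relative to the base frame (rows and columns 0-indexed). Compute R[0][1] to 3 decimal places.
-0.306

End-effector y-axis (col 1 of R) = (-0.3062,-0.9186,0.2500)
R[0][1] = -0.3062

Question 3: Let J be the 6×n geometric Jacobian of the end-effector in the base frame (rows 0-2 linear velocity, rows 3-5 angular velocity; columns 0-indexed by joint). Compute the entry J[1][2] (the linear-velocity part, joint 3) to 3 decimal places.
axis z_2 = (-0.7071,-0.7071,0.0000); lever o_n−o_2 = (-2.8157,-2.1340,-1.4330)
cross product → J_v[:, 2] = (1.0133,-1.0133,-0.4821)
J_ω[:, 2] = z_2
entry J[1][2] = -1.0133

-1.013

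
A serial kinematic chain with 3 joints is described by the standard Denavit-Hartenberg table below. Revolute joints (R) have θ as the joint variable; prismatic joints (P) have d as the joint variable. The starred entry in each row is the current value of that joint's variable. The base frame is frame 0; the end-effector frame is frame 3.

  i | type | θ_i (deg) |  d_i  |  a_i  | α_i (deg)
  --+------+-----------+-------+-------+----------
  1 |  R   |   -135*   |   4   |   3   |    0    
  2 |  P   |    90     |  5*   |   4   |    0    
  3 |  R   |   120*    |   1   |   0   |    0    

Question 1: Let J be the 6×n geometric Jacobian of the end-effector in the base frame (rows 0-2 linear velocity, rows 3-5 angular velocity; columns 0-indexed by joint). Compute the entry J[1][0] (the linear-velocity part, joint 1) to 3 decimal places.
axis z_0 = ẑ; lever o_n−o_0 = (0.7071,-4.9497,10.0000)
cross product → J_v[:, 0] = (4.9497,0.7071,-0.0000)
J_ω[:, 0] = z_0
entry J[1][0] = 0.7071

0.707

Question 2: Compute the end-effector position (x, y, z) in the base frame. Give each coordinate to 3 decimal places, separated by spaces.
0.707 -4.950 10.000

after link 1: o_1 = (-2.1213, -2.1213, 4.0000)
after link 2: o_2 = (0.7071, -4.9497, 9.0000)
after link 3: o_3 = (0.7071, -4.9497, 10.0000)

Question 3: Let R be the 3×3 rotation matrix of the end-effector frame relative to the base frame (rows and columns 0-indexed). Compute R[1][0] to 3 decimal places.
End-effector x-axis (col 0 of R) = (0.2588,0.9659,0.0000)
R[1][0] = 0.9659

0.966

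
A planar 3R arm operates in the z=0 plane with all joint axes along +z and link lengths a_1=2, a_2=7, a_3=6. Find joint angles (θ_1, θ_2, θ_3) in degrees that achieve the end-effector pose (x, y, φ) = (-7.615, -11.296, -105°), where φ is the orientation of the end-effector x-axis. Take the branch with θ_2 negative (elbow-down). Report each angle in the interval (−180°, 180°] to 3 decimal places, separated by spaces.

wrist centre = target − a_3·(cos φ, sin φ) = (-6.0621, -5.5004)
cos θ_2 = (67.0038−2²−7²)/(2·2·7) = 0.5001; θ_2 = -59.9911° (elbow-down)
β = atan2(-5.5004,-6.0621) = -137.7809°; ψ = atan2(-6.0616,5.5009) = -47.7762°
θ_1 = β − ψ = -90.0047°
θ_3 = φ − θ_1 − θ_2 = 44.9958° (wrapped to (-180°,180°])

-90.005 -59.991 44.996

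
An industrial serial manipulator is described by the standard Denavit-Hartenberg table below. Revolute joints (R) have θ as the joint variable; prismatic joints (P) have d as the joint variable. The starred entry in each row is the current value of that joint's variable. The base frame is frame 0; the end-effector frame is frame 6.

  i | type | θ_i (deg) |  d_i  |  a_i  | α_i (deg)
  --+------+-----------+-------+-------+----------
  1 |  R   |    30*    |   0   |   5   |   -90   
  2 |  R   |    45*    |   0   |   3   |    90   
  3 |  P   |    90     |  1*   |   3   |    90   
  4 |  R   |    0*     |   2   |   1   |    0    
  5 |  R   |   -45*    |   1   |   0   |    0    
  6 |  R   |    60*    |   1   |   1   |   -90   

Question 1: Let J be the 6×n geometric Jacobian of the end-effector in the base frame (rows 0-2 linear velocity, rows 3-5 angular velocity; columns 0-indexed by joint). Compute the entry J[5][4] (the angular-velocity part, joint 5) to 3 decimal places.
-0.707

axis z_4 = (0.6124,0.3536,-0.7071); lever o_n−o_4 = (0.9003,1.6351,-1.2312)
cross product → J_v[:, 4] = (0.7209,0.1174,0.6830)
J_ω[:, 4] = z_4
entry J[5][4] = -0.7071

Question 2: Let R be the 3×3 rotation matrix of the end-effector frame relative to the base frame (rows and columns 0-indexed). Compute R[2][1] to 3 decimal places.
End-effector y-axis (col 1 of R) = (-0.6124,-0.3536,0.7071)
R[2][1] = 0.7071

0.707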